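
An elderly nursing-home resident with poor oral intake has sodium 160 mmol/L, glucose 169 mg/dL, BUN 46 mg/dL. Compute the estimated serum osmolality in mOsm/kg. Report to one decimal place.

Calculated osmolality = 2·Na + glucose/18 + BUN/2.8
= 2·160 + 169/18 + 46/2.8
= 320 + 9.39 + 16.43
= 345.82 mOsm/kg

345.8 mOsm/kg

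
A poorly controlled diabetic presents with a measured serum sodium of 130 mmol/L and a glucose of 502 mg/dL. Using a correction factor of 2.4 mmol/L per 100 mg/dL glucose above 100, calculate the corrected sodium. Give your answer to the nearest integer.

Corrected Na = measured Na + 2.4 · (glucose − 100)/100
= 130 + 2.4 · (502 − 100)/100
= 130 + 9.6
= 139.6 mmol/L

140 mmol/L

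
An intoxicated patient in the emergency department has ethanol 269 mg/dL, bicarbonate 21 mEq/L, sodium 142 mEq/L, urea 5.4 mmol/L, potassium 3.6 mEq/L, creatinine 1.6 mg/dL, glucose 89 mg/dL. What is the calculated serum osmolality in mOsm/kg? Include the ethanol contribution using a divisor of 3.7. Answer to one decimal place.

367.0 mOsm/kg

Calculated osmolality = 2·Na + glucose/18 + urea + ethanol/3.7
= 2·142 + 89/18 + 5.4 + 269/3.7
= 284 + 4.94 + 5.40 + 72.70
= 367.04 mOsm/kg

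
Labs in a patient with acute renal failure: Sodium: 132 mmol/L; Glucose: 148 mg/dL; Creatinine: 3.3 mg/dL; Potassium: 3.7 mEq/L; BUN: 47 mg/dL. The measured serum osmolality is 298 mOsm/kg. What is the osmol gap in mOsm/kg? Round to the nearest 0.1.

9.0 mOsm/kg

Calculated osmolality = 2·Na + glucose/18 + BUN/2.8
= 2·132 + 148/18 + 47/2.8
= 264 + 8.22 + 16.79
= 289.01 mOsm/kg ≈ 289.0 mOsm/kg
Osmolar gap = measured − calculated = 298 − 289.0 = 9.0 mOsm/kg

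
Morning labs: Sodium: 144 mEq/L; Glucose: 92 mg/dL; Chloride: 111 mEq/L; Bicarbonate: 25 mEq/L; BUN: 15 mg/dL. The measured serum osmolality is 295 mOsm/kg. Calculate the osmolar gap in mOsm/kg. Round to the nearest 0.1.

-3.5 mOsm/kg

Calculated osmolality = 2·Na + glucose/18 + BUN/2.8
= 2·144 + 92/18 + 15/2.8
= 288 + 5.11 + 5.36
= 298.47 mOsm/kg ≈ 298.5 mOsm/kg
Osmolar gap = measured − calculated = 295 − 298.5 = -3.5 mOsm/kg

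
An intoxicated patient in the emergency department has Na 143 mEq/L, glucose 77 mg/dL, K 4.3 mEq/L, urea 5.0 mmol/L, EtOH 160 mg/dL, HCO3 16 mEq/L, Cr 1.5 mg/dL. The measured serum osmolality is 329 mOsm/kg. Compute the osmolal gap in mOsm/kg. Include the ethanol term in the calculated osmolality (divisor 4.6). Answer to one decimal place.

Calculated osmolality = 2·Na + glucose/18 + urea + ethanol/4.6
= 2·143 + 77/18 + 5 + 160/4.6
= 286 + 4.28 + 5 + 34.78
= 330.06 mOsm/kg ≈ 330.1 mOsm/kg
Osmolar gap = measured − calculated = 329 − 330.1 = -1.1 mOsm/kg

-1.1 mOsm/kg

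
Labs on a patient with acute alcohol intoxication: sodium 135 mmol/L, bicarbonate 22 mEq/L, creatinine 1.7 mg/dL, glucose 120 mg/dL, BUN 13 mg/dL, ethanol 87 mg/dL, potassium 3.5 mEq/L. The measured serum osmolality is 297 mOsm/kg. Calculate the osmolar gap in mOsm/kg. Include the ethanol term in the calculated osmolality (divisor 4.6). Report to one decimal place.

Calculated osmolality = 2·Na + glucose/18 + BUN/2.8 + ethanol/4.6
= 2·135 + 120/18 + 13/2.8 + 87/4.6
= 270 + 6.67 + 4.64 + 18.91
= 300.22 mOsm/kg ≈ 300.2 mOsm/kg
Osmolar gap = measured − calculated = 297 − 300.2 = -3.2 mOsm/kg

-3.2 mOsm/kg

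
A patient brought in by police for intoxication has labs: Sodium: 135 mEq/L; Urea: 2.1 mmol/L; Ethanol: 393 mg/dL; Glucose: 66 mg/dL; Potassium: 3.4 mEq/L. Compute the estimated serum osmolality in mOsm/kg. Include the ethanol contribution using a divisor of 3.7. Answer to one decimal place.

382.0 mOsm/kg

Calculated osmolality = 2·Na + glucose/18 + urea + ethanol/3.7
= 2·135 + 66/18 + 2.1 + 393/3.7
= 270 + 3.67 + 2.10 + 106.22
= 381.99 mOsm/kg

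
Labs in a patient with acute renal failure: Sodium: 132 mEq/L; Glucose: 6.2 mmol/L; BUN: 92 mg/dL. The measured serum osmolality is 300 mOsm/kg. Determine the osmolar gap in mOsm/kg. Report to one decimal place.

-3.1 mOsm/kg

Calculated osmolality = 2·Na + glucose + BUN/2.8
= 2·132 + 6.2 + 92/2.8
= 264 + 6.20 + 32.86
= 303.06 mOsm/kg ≈ 303.1 mOsm/kg
Osmolar gap = measured − calculated = 300 − 303.1 = -3.1 mOsm/kg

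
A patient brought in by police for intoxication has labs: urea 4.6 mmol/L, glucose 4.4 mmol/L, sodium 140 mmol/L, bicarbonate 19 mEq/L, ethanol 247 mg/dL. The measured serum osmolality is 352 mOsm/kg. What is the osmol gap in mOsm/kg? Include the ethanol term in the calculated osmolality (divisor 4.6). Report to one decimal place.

Calculated osmolality = 2·Na + glucose + urea + ethanol/4.6
= 2·140 + 4.4 + 4.6 + 247/4.6
= 280 + 4.40 + 4.60 + 53.70
= 342.7 mOsm/kg ≈ 342.7 mOsm/kg
Osmolar gap = measured − calculated = 352 − 342.7 = 9.3 mOsm/kg

9.3 mOsm/kg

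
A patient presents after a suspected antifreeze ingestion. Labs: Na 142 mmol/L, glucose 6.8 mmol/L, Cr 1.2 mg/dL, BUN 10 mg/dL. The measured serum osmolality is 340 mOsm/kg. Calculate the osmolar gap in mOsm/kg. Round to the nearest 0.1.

Calculated osmolality = 2·Na + glucose + BUN/2.8
= 2·142 + 6.8 + 10/2.8
= 284 + 6.80 + 3.57
= 294.37 mOsm/kg ≈ 294.4 mOsm/kg
Osmolar gap = measured − calculated = 340 − 294.4 = 45.6 mOsm/kg

45.6 mOsm/kg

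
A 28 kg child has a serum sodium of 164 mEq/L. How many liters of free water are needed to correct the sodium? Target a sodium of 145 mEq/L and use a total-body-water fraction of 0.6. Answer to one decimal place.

TBW = 0.6 · 28 = 16.8 L
Free water deficit = TBW · (Na/145 − 1)
= 16.8 · (164/145 − 1)
= 16.8 · 0.131
= 2.2 L

2.2 L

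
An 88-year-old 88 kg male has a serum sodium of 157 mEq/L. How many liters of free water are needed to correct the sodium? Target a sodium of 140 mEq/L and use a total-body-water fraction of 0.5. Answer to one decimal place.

5.3 L

TBW = 0.5 · 88 = 44 L
Free water deficit = TBW · (Na/140 − 1)
= 44 · (157/140 − 1)
= 44 · 0.1214
= 5.34 L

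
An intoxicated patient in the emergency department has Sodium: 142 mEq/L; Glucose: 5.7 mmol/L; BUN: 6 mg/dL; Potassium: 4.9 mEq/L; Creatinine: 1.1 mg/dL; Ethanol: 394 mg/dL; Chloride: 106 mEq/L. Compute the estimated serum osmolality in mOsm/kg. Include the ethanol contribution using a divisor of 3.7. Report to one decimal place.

Calculated osmolality = 2·Na + glucose + BUN/2.8 + ethanol/3.7
= 2·142 + 5.7 + 6/2.8 + 394/3.7
= 284 + 5.70 + 2.14 + 106.49
= 398.33 mOsm/kg

398.3 mOsm/kg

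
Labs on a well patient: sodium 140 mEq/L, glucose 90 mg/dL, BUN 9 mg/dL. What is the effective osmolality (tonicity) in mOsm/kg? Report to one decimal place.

285.0 mOsm/kg

Effective osmolality excludes urea (freely permeant across cell membranes):
2·Na + glucose/18
= 2·140 + 90/18
= 280 + 5
= 285 mOsm/kg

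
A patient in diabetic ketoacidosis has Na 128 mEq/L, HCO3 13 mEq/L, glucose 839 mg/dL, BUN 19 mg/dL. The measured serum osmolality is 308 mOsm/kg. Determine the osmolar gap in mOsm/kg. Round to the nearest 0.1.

-1.4 mOsm/kg

Calculated osmolality = 2·Na + glucose/18 + BUN/2.8
= 2·128 + 839/18 + 19/2.8
= 256 + 46.61 + 6.79
= 309.4 mOsm/kg ≈ 309.4 mOsm/kg
Osmolar gap = measured − calculated = 308 − 309.4 = -1.4 mOsm/kg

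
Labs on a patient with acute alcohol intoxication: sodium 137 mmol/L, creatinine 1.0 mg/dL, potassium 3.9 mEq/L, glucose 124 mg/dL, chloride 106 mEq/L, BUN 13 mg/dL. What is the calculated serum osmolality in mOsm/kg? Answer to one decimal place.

285.5 mOsm/kg

Calculated osmolality = 2·Na + glucose/18 + BUN/2.8
= 2·137 + 124/18 + 13/2.8
= 274 + 6.89 + 4.64
= 285.53 mOsm/kg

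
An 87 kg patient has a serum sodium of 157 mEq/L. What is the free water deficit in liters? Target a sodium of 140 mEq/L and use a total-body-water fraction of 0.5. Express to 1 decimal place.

TBW = 0.5 · 87 = 43.5 L
Free water deficit = TBW · (Na/140 − 1)
= 43.5 · (157/140 − 1)
= 43.5 · 0.1214
= 5.28 L

5.3 L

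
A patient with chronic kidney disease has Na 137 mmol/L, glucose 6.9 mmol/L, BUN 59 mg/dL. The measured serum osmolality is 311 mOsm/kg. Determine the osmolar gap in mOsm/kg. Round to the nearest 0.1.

Calculated osmolality = 2·Na + glucose + BUN/2.8
= 2·137 + 6.9 + 59/2.8
= 274 + 6.90 + 21.07
= 301.97 mOsm/kg ≈ 302.0 mOsm/kg
Osmolar gap = measured − calculated = 311 − 302.0 = 9.0 mOsm/kg

9.0 mOsm/kg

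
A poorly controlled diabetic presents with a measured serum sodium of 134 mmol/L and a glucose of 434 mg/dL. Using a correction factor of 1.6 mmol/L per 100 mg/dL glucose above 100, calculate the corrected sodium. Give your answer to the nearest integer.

139 mmol/L

Corrected Na = measured Na + 1.6 · (glucose − 100)/100
= 134 + 1.6 · (434 − 100)/100
= 134 + 5.3
= 139.3 mmol/L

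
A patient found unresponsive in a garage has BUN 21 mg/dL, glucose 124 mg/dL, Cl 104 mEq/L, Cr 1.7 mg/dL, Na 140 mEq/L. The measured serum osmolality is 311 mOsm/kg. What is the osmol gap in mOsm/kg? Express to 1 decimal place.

16.6 mOsm/kg

Calculated osmolality = 2·Na + glucose/18 + BUN/2.8
= 2·140 + 124/18 + 21/2.8
= 280 + 6.89 + 7.50
= 294.39 mOsm/kg ≈ 294.4 mOsm/kg
Osmolar gap = measured − calculated = 311 − 294.4 = 16.6 mOsm/kg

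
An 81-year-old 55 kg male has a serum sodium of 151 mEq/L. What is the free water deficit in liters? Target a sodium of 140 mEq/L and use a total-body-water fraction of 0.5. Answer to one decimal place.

TBW = 0.5 · 55 = 27.5 L
Free water deficit = TBW · (Na/140 − 1)
= 27.5 · (151/140 − 1)
= 27.5 · 0.0786
= 2.16 L

2.2 L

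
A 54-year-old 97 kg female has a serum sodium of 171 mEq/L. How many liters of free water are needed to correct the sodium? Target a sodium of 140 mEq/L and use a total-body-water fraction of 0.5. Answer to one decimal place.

TBW = 0.5 · 97 = 48.5 L
Free water deficit = TBW · (Na/140 − 1)
= 48.5 · (171/140 − 1)
= 48.5 · 0.2214
= 10.74 L

10.7 L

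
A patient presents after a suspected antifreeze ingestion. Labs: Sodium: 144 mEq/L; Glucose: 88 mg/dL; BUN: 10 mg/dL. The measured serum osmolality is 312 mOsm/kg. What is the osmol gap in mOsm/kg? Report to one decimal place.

Calculated osmolality = 2·Na + glucose/18 + BUN/2.8
= 2·144 + 88/18 + 10/2.8
= 288 + 4.89 + 3.57
= 296.46 mOsm/kg ≈ 296.5 mOsm/kg
Osmolar gap = measured − calculated = 312 − 296.5 = 15.5 mOsm/kg

15.5 mOsm/kg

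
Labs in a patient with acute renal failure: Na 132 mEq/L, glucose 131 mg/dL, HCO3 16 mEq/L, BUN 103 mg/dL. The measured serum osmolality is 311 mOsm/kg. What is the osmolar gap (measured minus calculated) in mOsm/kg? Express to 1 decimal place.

Calculated osmolality = 2·Na + glucose/18 + BUN/2.8
= 2·132 + 131/18 + 103/2.8
= 264 + 7.28 + 36.79
= 308.07 mOsm/kg ≈ 308.1 mOsm/kg
Osmolar gap = measured − calculated = 311 − 308.1 = 2.9 mOsm/kg

2.9 mOsm/kg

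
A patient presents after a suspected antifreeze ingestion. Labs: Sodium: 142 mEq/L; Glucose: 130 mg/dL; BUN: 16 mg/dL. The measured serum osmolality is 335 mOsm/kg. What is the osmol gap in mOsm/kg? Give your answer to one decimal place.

Calculated osmolality = 2·Na + glucose/18 + BUN/2.8
= 2·142 + 130/18 + 16/2.8
= 284 + 7.22 + 5.71
= 296.93 mOsm/kg ≈ 296.9 mOsm/kg
Osmolar gap = measured − calculated = 335 − 296.9 = 38.1 mOsm/kg

38.1 mOsm/kg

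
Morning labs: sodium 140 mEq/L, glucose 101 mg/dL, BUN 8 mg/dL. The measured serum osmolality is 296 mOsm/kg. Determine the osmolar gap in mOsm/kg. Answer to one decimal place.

Calculated osmolality = 2·Na + glucose/18 + BUN/2.8
= 2·140 + 101/18 + 8/2.8
= 280 + 5.61 + 2.86
= 288.47 mOsm/kg ≈ 288.5 mOsm/kg
Osmolar gap = measured − calculated = 296 − 288.5 = 7.5 mOsm/kg

7.5 mOsm/kg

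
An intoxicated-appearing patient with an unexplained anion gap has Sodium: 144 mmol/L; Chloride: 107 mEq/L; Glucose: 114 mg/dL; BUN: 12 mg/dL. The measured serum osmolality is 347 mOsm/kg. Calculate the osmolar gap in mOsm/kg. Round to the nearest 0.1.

48.4 mOsm/kg

Calculated osmolality = 2·Na + glucose/18 + BUN/2.8
= 2·144 + 114/18 + 12/2.8
= 288 + 6.33 + 4.29
= 298.62 mOsm/kg ≈ 298.6 mOsm/kg
Osmolar gap = measured − calculated = 347 − 298.6 = 48.4 mOsm/kg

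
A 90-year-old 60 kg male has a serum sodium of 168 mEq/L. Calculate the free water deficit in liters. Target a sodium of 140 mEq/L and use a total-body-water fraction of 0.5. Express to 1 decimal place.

6.0 L

TBW = 0.5 · 60 = 30 L
Free water deficit = TBW · (Na/140 − 1)
= 30 · (168/140 − 1)
= 30 · 0.2
= 6 L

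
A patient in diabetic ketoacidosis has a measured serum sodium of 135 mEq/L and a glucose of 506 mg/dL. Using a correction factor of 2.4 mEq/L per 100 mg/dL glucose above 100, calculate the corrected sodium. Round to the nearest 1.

Corrected Na = measured Na + 2.4 · (glucose − 100)/100
= 135 + 2.4 · (506 − 100)/100
= 135 + 9.7
= 144.7 mEq/L

145 mEq/L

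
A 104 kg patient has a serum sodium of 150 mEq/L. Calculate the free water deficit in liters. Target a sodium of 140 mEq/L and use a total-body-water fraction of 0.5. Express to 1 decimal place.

3.7 L

TBW = 0.5 · 104 = 52 L
Free water deficit = TBW · (Na/140 − 1)
= 52 · (150/140 − 1)
= 52 · 0.0714
= 3.71 L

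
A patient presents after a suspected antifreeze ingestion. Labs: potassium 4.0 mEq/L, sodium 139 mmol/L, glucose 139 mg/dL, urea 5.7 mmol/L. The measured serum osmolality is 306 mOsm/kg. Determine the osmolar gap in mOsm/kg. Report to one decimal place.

14.6 mOsm/kg

Calculated osmolality = 2·Na + glucose/18 + urea
= 2·139 + 139/18 + 5.7
= 278 + 7.72 + 5.70
= 291.42 mOsm/kg ≈ 291.4 mOsm/kg
Osmolar gap = measured − calculated = 306 − 291.4 = 14.6 mOsm/kg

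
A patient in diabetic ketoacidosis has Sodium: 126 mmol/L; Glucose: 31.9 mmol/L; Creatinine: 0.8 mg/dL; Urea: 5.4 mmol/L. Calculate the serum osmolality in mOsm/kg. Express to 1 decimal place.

Calculated osmolality = 2·Na + glucose + urea
= 2·126 + 31.9 + 5.4
= 252 + 31.90 + 5.40
= 289.3 mOsm/kg

289.3 mOsm/kg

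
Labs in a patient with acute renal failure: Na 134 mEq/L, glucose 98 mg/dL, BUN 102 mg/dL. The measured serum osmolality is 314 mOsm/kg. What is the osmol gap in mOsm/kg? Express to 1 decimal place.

Calculated osmolality = 2·Na + glucose/18 + BUN/2.8
= 2·134 + 98/18 + 102/2.8
= 268 + 5.44 + 36.43
= 309.87 mOsm/kg ≈ 309.9 mOsm/kg
Osmolar gap = measured − calculated = 314 − 309.9 = 4.1 mOsm/kg

4.1 mOsm/kg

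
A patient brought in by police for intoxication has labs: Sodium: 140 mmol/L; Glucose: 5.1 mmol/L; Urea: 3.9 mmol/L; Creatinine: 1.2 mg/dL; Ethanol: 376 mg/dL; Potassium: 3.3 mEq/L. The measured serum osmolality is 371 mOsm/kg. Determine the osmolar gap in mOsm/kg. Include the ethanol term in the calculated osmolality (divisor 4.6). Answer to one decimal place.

Calculated osmolality = 2·Na + glucose + urea + ethanol/4.6
= 2·140 + 5.1 + 3.9 + 376/4.6
= 280 + 5.10 + 3.90 + 81.74
= 370.74 mOsm/kg ≈ 370.7 mOsm/kg
Osmolar gap = measured − calculated = 371 − 370.7 = 0.3 mOsm/kg

0.3 mOsm/kg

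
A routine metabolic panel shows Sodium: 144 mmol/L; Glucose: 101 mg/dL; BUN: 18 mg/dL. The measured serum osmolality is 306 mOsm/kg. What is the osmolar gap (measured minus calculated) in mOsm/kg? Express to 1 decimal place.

6.0 mOsm/kg

Calculated osmolality = 2·Na + glucose/18 + BUN/2.8
= 2·144 + 101/18 + 18/2.8
= 288 + 5.61 + 6.43
= 300.04 mOsm/kg ≈ 300.0 mOsm/kg
Osmolar gap = measured − calculated = 306 − 300.0 = 6.0 mOsm/kg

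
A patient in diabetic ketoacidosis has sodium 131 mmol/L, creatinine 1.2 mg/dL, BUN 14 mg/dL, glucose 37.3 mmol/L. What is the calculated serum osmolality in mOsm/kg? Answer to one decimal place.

304.3 mOsm/kg

Calculated osmolality = 2·Na + glucose + BUN/2.8
= 2·131 + 37.3 + 14/2.8
= 262 + 37.30 + 5
= 304.3 mOsm/kg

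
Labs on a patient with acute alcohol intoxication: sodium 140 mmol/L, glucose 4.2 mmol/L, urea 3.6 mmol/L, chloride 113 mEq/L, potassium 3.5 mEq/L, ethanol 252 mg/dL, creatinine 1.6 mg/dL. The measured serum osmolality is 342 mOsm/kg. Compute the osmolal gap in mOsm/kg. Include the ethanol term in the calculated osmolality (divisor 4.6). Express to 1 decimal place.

Calculated osmolality = 2·Na + glucose + urea + ethanol/4.6
= 2·140 + 4.2 + 3.6 + 252/4.6
= 280 + 4.20 + 3.60 + 54.78
= 342.58 mOsm/kg ≈ 342.6 mOsm/kg
Osmolar gap = measured − calculated = 342 − 342.6 = -0.6 mOsm/kg

-0.6 mOsm/kg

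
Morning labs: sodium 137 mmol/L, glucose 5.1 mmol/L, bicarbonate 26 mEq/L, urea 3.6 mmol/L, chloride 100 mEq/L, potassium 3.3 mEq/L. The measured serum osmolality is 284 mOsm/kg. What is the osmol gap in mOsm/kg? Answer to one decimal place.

Calculated osmolality = 2·Na + glucose + urea
= 2·137 + 5.1 + 3.6
= 274 + 5.10 + 3.60
= 282.7 mOsm/kg ≈ 282.7 mOsm/kg
Osmolar gap = measured − calculated = 284 − 282.7 = 1.3 mOsm/kg

1.3 mOsm/kg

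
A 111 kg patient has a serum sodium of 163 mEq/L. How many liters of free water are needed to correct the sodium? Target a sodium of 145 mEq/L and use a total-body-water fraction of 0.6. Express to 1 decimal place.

TBW = 0.6 · 111 = 66.6 L
Free water deficit = TBW · (Na/145 − 1)
= 66.6 · (163/145 − 1)
= 66.6 · 0.1241
= 8.27 L

8.3 L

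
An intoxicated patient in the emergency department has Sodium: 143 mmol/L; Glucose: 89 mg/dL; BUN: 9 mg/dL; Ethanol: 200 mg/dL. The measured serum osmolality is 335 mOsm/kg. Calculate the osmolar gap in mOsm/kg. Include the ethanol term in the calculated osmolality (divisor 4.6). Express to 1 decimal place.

Calculated osmolality = 2·Na + glucose/18 + BUN/2.8 + ethanol/4.6
= 2·143 + 89/18 + 9/2.8 + 200/4.6
= 286 + 4.94 + 3.21 + 43.48
= 337.63 mOsm/kg ≈ 337.6 mOsm/kg
Osmolar gap = measured − calculated = 335 − 337.6 = -2.6 mOsm/kg

-2.6 mOsm/kg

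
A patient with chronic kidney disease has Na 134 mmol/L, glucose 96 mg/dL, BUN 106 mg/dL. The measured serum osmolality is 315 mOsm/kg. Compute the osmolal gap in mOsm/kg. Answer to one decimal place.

3.8 mOsm/kg

Calculated osmolality = 2·Na + glucose/18 + BUN/2.8
= 2·134 + 96/18 + 106/2.8
= 268 + 5.33 + 37.86
= 311.19 mOsm/kg ≈ 311.2 mOsm/kg
Osmolar gap = measured − calculated = 315 − 311.2 = 3.8 mOsm/kg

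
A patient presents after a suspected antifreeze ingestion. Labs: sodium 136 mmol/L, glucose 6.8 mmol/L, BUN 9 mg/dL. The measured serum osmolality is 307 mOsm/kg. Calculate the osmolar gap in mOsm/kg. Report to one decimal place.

25.0 mOsm/kg

Calculated osmolality = 2·Na + glucose + BUN/2.8
= 2·136 + 6.8 + 9/2.8
= 272 + 6.80 + 3.21
= 282.01 mOsm/kg ≈ 282.0 mOsm/kg
Osmolar gap = measured − calculated = 307 − 282.0 = 25.0 mOsm/kg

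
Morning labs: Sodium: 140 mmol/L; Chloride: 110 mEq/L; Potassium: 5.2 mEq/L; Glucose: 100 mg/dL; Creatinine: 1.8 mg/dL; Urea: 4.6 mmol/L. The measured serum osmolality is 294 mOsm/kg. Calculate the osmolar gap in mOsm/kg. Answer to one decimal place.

Calculated osmolality = 2·Na + glucose/18 + urea
= 2·140 + 100/18 + 4.6
= 280 + 5.56 + 4.60
= 290.16 mOsm/kg ≈ 290.2 mOsm/kg
Osmolar gap = measured − calculated = 294 − 290.2 = 3.8 mOsm/kg

3.8 mOsm/kg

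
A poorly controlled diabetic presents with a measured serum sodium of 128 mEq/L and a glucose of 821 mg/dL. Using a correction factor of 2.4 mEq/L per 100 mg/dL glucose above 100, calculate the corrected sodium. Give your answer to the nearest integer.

Corrected Na = measured Na + 2.4 · (glucose − 100)/100
= 128 + 2.4 · (821 − 100)/100
= 128 + 17.3
= 145.3 mEq/L

145 mEq/L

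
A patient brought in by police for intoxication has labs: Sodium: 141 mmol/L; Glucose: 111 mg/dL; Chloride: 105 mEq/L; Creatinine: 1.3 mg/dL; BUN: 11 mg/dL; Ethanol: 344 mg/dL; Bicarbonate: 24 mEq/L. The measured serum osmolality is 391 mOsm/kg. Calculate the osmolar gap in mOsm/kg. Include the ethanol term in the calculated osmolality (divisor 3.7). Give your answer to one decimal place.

Calculated osmolality = 2·Na + glucose/18 + BUN/2.8 + ethanol/3.7
= 2·141 + 111/18 + 11/2.8 + 344/3.7
= 282 + 6.17 + 3.93 + 92.97
= 385.07 mOsm/kg ≈ 385.1 mOsm/kg
Osmolar gap = measured − calculated = 391 − 385.1 = 5.9 mOsm/kg

5.9 mOsm/kg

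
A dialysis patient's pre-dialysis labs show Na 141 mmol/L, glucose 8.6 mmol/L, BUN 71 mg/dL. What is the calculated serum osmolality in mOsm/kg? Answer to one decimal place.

Calculated osmolality = 2·Na + glucose + BUN/2.8
= 2·141 + 8.6 + 71/2.8
= 282 + 8.60 + 25.36
= 315.96 mOsm/kg

316.0 mOsm/kg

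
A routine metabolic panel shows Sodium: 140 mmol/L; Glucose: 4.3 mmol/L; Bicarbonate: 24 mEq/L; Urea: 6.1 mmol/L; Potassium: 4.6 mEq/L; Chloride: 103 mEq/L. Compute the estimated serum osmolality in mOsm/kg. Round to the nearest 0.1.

Calculated osmolality = 2·Na + glucose + urea
= 2·140 + 4.3 + 6.1
= 280 + 4.30 + 6.10
= 290.4 mOsm/kg

290.4 mOsm/kg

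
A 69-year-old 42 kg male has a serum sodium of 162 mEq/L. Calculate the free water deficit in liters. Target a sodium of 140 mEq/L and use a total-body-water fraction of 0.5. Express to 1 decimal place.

3.3 L

TBW = 0.5 · 42 = 21 L
Free water deficit = TBW · (Na/140 − 1)
= 21 · (162/140 − 1)
= 21 · 0.1571
= 3.3 L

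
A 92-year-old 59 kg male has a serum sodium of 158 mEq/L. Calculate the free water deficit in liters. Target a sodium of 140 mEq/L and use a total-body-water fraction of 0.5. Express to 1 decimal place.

TBW = 0.5 · 59 = 29.5 L
Free water deficit = TBW · (Na/140 − 1)
= 29.5 · (158/140 − 1)
= 29.5 · 0.1286
= 3.79 L

3.8 L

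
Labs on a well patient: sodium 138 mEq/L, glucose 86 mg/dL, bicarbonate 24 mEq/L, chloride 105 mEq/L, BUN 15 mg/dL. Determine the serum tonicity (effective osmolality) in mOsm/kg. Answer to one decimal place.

280.8 mOsm/kg

Effective osmolality excludes urea (freely permeant across cell membranes):
2·Na + glucose/18
= 2·138 + 86/18
= 276 + 4.78
= 280.78 mOsm/kg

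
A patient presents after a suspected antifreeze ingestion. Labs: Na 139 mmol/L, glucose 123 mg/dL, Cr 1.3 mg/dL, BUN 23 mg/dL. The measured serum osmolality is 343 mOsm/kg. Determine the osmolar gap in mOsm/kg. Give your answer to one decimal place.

50.0 mOsm/kg

Calculated osmolality = 2·Na + glucose/18 + BUN/2.8
= 2·139 + 123/18 + 23/2.8
= 278 + 6.83 + 8.21
= 293.04 mOsm/kg ≈ 293.0 mOsm/kg
Osmolar gap = measured − calculated = 343 − 293.0 = 50.0 mOsm/kg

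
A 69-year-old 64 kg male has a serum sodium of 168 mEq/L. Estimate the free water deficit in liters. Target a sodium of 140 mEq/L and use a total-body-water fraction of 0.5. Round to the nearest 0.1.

6.4 L

TBW = 0.5 · 64 = 32 L
Free water deficit = TBW · (Na/140 − 1)
= 32 · (168/140 − 1)
= 32 · 0.2
= 6.4 L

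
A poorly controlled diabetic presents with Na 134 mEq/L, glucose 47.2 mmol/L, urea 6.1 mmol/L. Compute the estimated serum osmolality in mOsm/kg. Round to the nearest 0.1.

321.3 mOsm/kg

Calculated osmolality = 2·Na + glucose + urea
= 2·134 + 47.2 + 6.1
= 268 + 47.20 + 6.10
= 321.3 mOsm/kg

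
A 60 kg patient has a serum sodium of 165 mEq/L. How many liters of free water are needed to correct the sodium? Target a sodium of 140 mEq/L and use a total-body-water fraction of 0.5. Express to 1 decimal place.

5.4 L

TBW = 0.5 · 60 = 30 L
Free water deficit = TBW · (Na/140 − 1)
= 30 · (165/140 − 1)
= 30 · 0.1786
= 5.36 L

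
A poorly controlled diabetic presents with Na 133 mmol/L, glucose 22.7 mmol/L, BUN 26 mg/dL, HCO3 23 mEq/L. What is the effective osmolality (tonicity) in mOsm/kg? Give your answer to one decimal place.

288.7 mOsm/kg

Effective osmolality excludes urea (freely permeant across cell membranes):
2·Na + glucose
= 2·133 + 22.7
= 266 + 22.7
= 288.7 mOsm/kg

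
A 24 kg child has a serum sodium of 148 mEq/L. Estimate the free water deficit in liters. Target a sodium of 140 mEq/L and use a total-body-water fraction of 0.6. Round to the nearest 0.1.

0.8 L

TBW = 0.6 · 24 = 14.4 L
Free water deficit = TBW · (Na/140 − 1)
= 14.4 · (148/140 − 1)
= 14.4 · 0.0571
= 0.82 L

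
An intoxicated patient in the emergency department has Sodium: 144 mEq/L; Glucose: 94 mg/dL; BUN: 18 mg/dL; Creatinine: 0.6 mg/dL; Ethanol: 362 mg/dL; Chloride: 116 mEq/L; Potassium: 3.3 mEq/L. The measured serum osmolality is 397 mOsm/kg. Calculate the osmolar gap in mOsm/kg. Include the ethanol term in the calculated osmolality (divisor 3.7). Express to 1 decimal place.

Calculated osmolality = 2·Na + glucose/18 + BUN/2.8 + ethanol/3.7
= 2·144 + 94/18 + 18/2.8 + 362/3.7
= 288 + 5.22 + 6.43 + 97.84
= 397.49 mOsm/kg ≈ 397.5 mOsm/kg
Osmolar gap = measured − calculated = 397 − 397.5 = -0.5 mOsm/kg

-0.5 mOsm/kg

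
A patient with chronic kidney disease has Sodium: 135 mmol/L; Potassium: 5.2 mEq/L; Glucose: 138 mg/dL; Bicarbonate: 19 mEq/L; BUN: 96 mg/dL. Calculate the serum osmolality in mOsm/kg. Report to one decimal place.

Calculated osmolality = 2·Na + glucose/18 + BUN/2.8
= 2·135 + 138/18 + 96/2.8
= 270 + 7.67 + 34.29
= 311.96 mOsm/kg

312.0 mOsm/kg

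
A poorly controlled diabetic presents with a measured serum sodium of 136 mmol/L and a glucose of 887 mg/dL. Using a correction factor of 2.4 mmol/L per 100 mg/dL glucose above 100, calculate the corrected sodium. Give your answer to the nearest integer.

155 mmol/L

Corrected Na = measured Na + 2.4 · (glucose − 100)/100
= 136 + 2.4 · (887 − 100)/100
= 136 + 18.9
= 154.9 mmol/L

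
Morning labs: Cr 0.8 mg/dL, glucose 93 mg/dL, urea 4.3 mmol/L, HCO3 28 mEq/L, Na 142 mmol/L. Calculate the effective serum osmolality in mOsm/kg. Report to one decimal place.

289.2 mOsm/kg

Effective osmolality excludes urea (freely permeant across cell membranes):
2·Na + glucose/18
= 2·142 + 93/18
= 284 + 5.17
= 289.17 mOsm/kg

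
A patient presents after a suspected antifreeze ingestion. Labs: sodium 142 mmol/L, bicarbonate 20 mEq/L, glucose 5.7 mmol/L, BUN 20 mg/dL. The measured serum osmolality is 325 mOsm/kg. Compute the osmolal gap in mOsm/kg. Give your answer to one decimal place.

28.2 mOsm/kg

Calculated osmolality = 2·Na + glucose + BUN/2.8
= 2·142 + 5.7 + 20/2.8
= 284 + 5.70 + 7.14
= 296.84 mOsm/kg ≈ 296.8 mOsm/kg
Osmolar gap = measured − calculated = 325 − 296.8 = 28.2 mOsm/kg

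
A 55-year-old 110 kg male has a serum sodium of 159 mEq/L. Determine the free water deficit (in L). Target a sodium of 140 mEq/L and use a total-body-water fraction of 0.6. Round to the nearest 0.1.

9.0 L

TBW = 0.6 · 110 = 66 L
Free water deficit = TBW · (Na/140 − 1)
= 66 · (159/140 − 1)
= 66 · 0.1357
= 8.96 L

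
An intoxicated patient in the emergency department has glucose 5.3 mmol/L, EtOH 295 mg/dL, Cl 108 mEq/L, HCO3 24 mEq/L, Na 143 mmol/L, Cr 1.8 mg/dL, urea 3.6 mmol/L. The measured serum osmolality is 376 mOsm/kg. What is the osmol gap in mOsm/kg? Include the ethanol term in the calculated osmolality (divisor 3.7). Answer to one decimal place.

Calculated osmolality = 2·Na + glucose + urea + ethanol/3.7
= 2·143 + 5.3 + 3.6 + 295/3.7
= 286 + 5.30 + 3.60 + 79.73
= 374.63 mOsm/kg ≈ 374.6 mOsm/kg
Osmolar gap = measured − calculated = 376 − 374.6 = 1.4 mOsm/kg

1.4 mOsm/kg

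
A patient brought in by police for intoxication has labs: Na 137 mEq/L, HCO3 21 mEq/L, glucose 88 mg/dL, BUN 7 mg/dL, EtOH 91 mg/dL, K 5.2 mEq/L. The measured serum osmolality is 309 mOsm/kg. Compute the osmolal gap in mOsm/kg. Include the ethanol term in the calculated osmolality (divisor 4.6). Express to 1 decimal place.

Calculated osmolality = 2·Na + glucose/18 + BUN/2.8 + ethanol/4.6
= 2·137 + 88/18 + 7/2.8 + 91/4.6
= 274 + 4.89 + 2.50 + 19.78
= 301.17 mOsm/kg ≈ 301.2 mOsm/kg
Osmolar gap = measured − calculated = 309 − 301.2 = 7.8 mOsm/kg

7.8 mOsm/kg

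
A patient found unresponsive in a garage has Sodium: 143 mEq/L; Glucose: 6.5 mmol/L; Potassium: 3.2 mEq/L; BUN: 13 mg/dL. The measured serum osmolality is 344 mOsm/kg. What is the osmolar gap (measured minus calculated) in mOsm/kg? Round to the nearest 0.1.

Calculated osmolality = 2·Na + glucose + BUN/2.8
= 2·143 + 6.5 + 13/2.8
= 286 + 6.50 + 4.64
= 297.14 mOsm/kg ≈ 297.1 mOsm/kg
Osmolar gap = measured − calculated = 344 − 297.1 = 46.9 mOsm/kg

46.9 mOsm/kg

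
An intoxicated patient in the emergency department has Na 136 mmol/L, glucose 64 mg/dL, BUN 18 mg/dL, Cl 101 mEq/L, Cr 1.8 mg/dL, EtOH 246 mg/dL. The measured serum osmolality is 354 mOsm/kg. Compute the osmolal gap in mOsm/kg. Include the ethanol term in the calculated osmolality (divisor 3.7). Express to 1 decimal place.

Calculated osmolality = 2·Na + glucose/18 + BUN/2.8 + ethanol/3.7
= 2·136 + 64/18 + 18/2.8 + 246/3.7
= 272 + 3.56 + 6.43 + 66.49
= 348.48 mOsm/kg ≈ 348.5 mOsm/kg
Osmolar gap = measured − calculated = 354 − 348.5 = 5.5 mOsm/kg

5.5 mOsm/kg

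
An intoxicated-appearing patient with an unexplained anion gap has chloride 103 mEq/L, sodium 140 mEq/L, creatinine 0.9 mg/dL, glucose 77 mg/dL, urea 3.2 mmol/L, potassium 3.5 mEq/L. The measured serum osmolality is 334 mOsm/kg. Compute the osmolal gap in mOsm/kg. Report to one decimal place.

Calculated osmolality = 2·Na + glucose/18 + urea
= 2·140 + 77/18 + 3.2
= 280 + 4.28 + 3.20
= 287.48 mOsm/kg ≈ 287.5 mOsm/kg
Osmolar gap = measured − calculated = 334 − 287.5 = 46.5 mOsm/kg

46.5 mOsm/kg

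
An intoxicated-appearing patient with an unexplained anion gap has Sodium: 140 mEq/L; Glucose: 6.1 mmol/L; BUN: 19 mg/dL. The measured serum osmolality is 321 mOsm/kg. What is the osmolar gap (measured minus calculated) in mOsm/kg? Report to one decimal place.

28.1 mOsm/kg

Calculated osmolality = 2·Na + glucose + BUN/2.8
= 2·140 + 6.1 + 19/2.8
= 280 + 6.10 + 6.79
= 292.89 mOsm/kg ≈ 292.9 mOsm/kg
Osmolar gap = measured − calculated = 321 − 292.9 = 28.1 mOsm/kg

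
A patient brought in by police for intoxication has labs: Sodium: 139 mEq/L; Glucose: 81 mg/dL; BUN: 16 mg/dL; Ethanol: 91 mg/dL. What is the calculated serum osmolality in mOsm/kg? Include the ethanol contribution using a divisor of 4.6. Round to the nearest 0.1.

308.0 mOsm/kg

Calculated osmolality = 2·Na + glucose/18 + BUN/2.8 + ethanol/4.6
= 2·139 + 81/18 + 16/2.8 + 91/4.6
= 278 + 4.50 + 5.71 + 19.78
= 307.99 mOsm/kg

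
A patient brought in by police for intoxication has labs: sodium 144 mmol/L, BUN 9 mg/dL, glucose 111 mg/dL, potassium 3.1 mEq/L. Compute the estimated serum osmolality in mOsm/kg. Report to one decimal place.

Calculated osmolality = 2·Na + glucose/18 + BUN/2.8
= 2·144 + 111/18 + 9/2.8
= 288 + 6.17 + 3.21
= 297.38 mOsm/kg

297.4 mOsm/kg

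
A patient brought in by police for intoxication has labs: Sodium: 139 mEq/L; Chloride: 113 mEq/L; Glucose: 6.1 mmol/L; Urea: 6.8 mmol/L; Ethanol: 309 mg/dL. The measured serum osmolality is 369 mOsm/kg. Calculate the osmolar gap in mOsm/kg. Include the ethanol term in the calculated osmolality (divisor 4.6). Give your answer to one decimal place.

Calculated osmolality = 2·Na + glucose + urea + ethanol/4.6
= 2·139 + 6.1 + 6.8 + 309/4.6
= 278 + 6.10 + 6.80 + 67.17
= 358.07 mOsm/kg ≈ 358.1 mOsm/kg
Osmolar gap = measured − calculated = 369 − 358.1 = 10.9 mOsm/kg

10.9 mOsm/kg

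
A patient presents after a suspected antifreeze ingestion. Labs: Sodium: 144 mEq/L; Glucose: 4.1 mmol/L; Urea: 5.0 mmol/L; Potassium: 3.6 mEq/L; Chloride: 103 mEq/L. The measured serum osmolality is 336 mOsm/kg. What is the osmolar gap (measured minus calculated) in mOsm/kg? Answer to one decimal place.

Calculated osmolality = 2·Na + glucose + urea
= 2·144 + 4.1 + 5
= 288 + 4.10 + 5
= 297.1 mOsm/kg ≈ 297.1 mOsm/kg
Osmolar gap = measured − calculated = 336 − 297.1 = 38.9 mOsm/kg

38.9 mOsm/kg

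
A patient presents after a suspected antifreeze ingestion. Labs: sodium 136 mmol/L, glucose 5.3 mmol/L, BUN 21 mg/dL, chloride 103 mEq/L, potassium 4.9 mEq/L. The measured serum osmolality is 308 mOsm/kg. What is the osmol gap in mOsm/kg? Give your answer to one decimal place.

Calculated osmolality = 2·Na + glucose + BUN/2.8
= 2·136 + 5.3 + 21/2.8
= 272 + 5.30 + 7.50
= 284.8 mOsm/kg ≈ 284.8 mOsm/kg
Osmolar gap = measured − calculated = 308 − 284.8 = 23.2 mOsm/kg

23.2 mOsm/kg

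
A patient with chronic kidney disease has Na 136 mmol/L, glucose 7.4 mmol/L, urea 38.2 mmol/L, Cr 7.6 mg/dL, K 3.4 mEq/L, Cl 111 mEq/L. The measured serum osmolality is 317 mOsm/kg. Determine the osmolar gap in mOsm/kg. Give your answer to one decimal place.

Calculated osmolality = 2·Na + glucose + urea
= 2·136 + 7.4 + 38.2
= 272 + 7.40 + 38.20
= 317.6 mOsm/kg ≈ 317.6 mOsm/kg
Osmolar gap = measured − calculated = 317 − 317.6 = -0.6 mOsm/kg

-0.6 mOsm/kg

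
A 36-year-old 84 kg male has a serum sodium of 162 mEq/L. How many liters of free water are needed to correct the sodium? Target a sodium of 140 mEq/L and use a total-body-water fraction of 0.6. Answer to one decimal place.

7.9 L

TBW = 0.6 · 84 = 50.4 L
Free water deficit = TBW · (Na/140 − 1)
= 50.4 · (162/140 − 1)
= 50.4 · 0.1571
= 7.92 L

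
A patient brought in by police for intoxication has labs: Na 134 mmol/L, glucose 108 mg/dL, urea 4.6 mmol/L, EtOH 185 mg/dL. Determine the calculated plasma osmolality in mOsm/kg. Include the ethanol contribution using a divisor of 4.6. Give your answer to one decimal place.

318.8 mOsm/kg

Calculated osmolality = 2·Na + glucose/18 + urea + ethanol/4.6
= 2·134 + 108/18 + 4.6 + 185/4.6
= 268 + 6 + 4.60 + 40.22
= 318.82 mOsm/kg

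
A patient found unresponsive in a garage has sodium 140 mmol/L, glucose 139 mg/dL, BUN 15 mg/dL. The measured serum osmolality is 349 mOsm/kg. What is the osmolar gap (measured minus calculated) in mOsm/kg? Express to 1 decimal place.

55.9 mOsm/kg

Calculated osmolality = 2·Na + glucose/18 + BUN/2.8
= 2·140 + 139/18 + 15/2.8
= 280 + 7.72 + 5.36
= 293.08 mOsm/kg ≈ 293.1 mOsm/kg
Osmolar gap = measured − calculated = 349 − 293.1 = 55.9 mOsm/kg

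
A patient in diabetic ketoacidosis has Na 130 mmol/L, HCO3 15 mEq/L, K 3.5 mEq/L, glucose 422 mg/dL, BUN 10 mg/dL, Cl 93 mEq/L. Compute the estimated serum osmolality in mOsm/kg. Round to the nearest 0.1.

Calculated osmolality = 2·Na + glucose/18 + BUN/2.8
= 2·130 + 422/18 + 10/2.8
= 260 + 23.44 + 3.57
= 287.01 mOsm/kg

287.0 mOsm/kg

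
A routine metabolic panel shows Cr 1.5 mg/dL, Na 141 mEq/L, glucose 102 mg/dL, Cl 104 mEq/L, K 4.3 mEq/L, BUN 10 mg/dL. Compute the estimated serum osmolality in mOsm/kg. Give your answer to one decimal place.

291.2 mOsm/kg

Calculated osmolality = 2·Na + glucose/18 + BUN/2.8
= 2·141 + 102/18 + 10/2.8
= 282 + 5.67 + 3.57
= 291.24 mOsm/kg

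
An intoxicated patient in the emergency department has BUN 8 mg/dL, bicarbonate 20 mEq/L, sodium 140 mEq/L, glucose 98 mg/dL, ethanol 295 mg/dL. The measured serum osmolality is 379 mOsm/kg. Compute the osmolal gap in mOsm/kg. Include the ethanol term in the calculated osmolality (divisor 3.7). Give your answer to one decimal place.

Calculated osmolality = 2·Na + glucose/18 + BUN/2.8 + ethanol/3.7
= 2·140 + 98/18 + 8/2.8 + 295/3.7
= 280 + 5.44 + 2.86 + 79.73
= 368.03 mOsm/kg ≈ 368.0 mOsm/kg
Osmolar gap = measured − calculated = 379 − 368.0 = 11.0 mOsm/kg

11.0 mOsm/kg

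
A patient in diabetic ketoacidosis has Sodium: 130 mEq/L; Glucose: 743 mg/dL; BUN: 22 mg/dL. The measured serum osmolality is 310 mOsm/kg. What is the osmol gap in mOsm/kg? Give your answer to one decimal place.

0.9 mOsm/kg

Calculated osmolality = 2·Na + glucose/18 + BUN/2.8
= 2·130 + 743/18 + 22/2.8
= 260 + 41.28 + 7.86
= 309.14 mOsm/kg ≈ 309.1 mOsm/kg
Osmolar gap = measured − calculated = 310 − 309.1 = 0.9 mOsm/kg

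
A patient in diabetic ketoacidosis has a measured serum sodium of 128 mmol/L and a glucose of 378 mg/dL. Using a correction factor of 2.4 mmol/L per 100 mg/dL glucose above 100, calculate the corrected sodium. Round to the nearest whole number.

135 mmol/L

Corrected Na = measured Na + 2.4 · (glucose − 100)/100
= 128 + 2.4 · (378 − 100)/100
= 128 + 6.7
= 134.7 mmol/L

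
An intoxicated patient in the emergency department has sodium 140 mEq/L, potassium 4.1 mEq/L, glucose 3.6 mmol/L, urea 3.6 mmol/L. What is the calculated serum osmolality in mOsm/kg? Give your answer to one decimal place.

287.2 mOsm/kg

Calculated osmolality = 2·Na + glucose + urea
= 2·140 + 3.6 + 3.6
= 280 + 3.60 + 3.60
= 287.2 mOsm/kg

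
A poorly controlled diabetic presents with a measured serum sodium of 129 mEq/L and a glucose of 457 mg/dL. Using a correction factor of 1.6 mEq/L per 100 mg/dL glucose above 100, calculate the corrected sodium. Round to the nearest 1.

135 mEq/L

Corrected Na = measured Na + 1.6 · (glucose − 100)/100
= 129 + 1.6 · (457 − 100)/100
= 129 + 5.7
= 134.7 mEq/L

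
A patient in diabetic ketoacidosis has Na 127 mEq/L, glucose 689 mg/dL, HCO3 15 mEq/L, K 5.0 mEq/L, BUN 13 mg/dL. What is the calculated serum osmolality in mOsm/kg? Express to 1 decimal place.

296.9 mOsm/kg

Calculated osmolality = 2·Na + glucose/18 + BUN/2.8
= 2·127 + 689/18 + 13/2.8
= 254 + 38.28 + 4.64
= 296.92 mOsm/kg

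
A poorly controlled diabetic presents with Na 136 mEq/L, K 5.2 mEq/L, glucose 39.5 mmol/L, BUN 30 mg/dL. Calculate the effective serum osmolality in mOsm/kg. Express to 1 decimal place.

Effective osmolality excludes urea (freely permeant across cell membranes):
2·Na + glucose
= 2·136 + 39.5
= 272 + 39.5
= 311.5 mOsm/kg

311.5 mOsm/kg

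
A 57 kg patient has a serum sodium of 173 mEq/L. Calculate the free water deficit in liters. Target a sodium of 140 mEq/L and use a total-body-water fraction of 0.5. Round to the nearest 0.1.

TBW = 0.5 · 57 = 28.5 L
Free water deficit = TBW · (Na/140 − 1)
= 28.5 · (173/140 − 1)
= 28.5 · 0.2357
= 6.72 L

6.7 L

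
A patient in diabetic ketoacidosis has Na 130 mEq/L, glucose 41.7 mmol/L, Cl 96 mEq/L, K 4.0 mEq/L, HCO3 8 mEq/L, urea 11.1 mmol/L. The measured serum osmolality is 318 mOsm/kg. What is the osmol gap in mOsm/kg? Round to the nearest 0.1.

Calculated osmolality = 2·Na + glucose + urea
= 2·130 + 41.7 + 11.1
= 260 + 41.70 + 11.10
= 312.8 mOsm/kg ≈ 312.8 mOsm/kg
Osmolar gap = measured − calculated = 318 − 312.8 = 5.2 mOsm/kg

5.2 mOsm/kg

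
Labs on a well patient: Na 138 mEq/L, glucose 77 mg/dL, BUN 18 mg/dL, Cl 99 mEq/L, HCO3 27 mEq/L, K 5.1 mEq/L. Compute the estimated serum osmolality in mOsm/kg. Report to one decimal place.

Calculated osmolality = 2·Na + glucose/18 + BUN/2.8
= 2·138 + 77/18 + 18/2.8
= 276 + 4.28 + 6.43
= 286.71 mOsm/kg

286.7 mOsm/kg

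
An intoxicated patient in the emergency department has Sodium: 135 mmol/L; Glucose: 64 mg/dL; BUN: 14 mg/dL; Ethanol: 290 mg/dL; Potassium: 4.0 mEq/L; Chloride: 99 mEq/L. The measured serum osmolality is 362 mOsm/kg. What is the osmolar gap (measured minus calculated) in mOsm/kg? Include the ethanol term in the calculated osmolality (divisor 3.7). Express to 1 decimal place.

5.1 mOsm/kg

Calculated osmolality = 2·Na + glucose/18 + BUN/2.8 + ethanol/3.7
= 2·135 + 64/18 + 14/2.8 + 290/3.7
= 270 + 3.56 + 5 + 78.38
= 356.94 mOsm/kg ≈ 356.9 mOsm/kg
Osmolar gap = measured − calculated = 362 − 356.9 = 5.1 mOsm/kg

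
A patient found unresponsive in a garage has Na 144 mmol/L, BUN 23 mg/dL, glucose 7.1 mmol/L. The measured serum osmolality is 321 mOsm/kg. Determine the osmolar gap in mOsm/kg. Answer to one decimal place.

Calculated osmolality = 2·Na + glucose + BUN/2.8
= 2·144 + 7.1 + 23/2.8
= 288 + 7.10 + 8.21
= 303.31 mOsm/kg ≈ 303.3 mOsm/kg
Osmolar gap = measured − calculated = 321 − 303.3 = 17.7 mOsm/kg

17.7 mOsm/kg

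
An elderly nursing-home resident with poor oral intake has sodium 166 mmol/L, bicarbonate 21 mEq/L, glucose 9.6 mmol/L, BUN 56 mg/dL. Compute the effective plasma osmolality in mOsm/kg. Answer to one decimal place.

341.6 mOsm/kg

Effective osmolality excludes urea (freely permeant across cell membranes):
2·Na + glucose
= 2·166 + 9.6
= 332 + 9.6
= 341.6 mOsm/kg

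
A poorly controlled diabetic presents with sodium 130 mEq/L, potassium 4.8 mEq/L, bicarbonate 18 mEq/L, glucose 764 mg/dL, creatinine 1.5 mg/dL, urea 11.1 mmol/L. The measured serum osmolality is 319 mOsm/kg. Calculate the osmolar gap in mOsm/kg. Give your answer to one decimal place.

Calculated osmolality = 2·Na + glucose/18 + urea
= 2·130 + 764/18 + 11.1
= 260 + 42.44 + 11.10
= 313.54 mOsm/kg ≈ 313.5 mOsm/kg
Osmolar gap = measured − calculated = 319 − 313.5 = 5.5 mOsm/kg

5.5 mOsm/kg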